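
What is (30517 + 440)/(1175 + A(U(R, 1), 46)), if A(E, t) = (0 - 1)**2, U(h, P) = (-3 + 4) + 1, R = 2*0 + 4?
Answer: 10319/392 ≈ 26.324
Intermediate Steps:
R = 4 (R = 0 + 4 = 4)
U(h, P) = 2 (U(h, P) = 1 + 1 = 2)
A(E, t) = 1 (A(E, t) = (-1)**2 = 1)
(30517 + 440)/(1175 + A(U(R, 1), 46)) = (30517 + 440)/(1175 + 1) = 30957/1176 = 30957*(1/1176) = 10319/392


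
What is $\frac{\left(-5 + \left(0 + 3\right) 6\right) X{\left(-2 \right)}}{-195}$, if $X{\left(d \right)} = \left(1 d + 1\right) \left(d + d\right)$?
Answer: $- \frac{4}{15} \approx -0.26667$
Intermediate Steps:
$X{\left(d \right)} = 2 d \left(1 + d\right)$ ($X{\left(d \right)} = \left(d + 1\right) 2 d = \left(1 + d\right) 2 d = 2 d \left(1 + d\right)$)
$\frac{\left(-5 + \left(0 + 3\right) 6\right) X{\left(-2 \right)}}{-195} = \frac{\left(-5 + \left(0 + 3\right) 6\right) 2 \left(-2\right) \left(1 - 2\right)}{-195} = \left(-5 + 3 \cdot 6\right) 2 \left(-2\right) \left(-1\right) \left(- \frac{1}{195}\right) = \left(-5 + 18\right) 4 \left(- \frac{1}{195}\right) = 13 \cdot 4 \left(- \frac{1}{195}\right) = 52 \left(- \frac{1}{195}\right) = - \frac{4}{15}$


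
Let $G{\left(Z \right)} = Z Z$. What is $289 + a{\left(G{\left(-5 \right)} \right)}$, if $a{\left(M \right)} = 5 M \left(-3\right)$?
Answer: $-86$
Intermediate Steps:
$G{\left(Z \right)} = Z^{2}$
$a{\left(M \right)} = - 15 M$
$289 + a{\left(G{\left(-5 \right)} \right)} = 289 - 15 \left(-5\right)^{2} = 289 - 375 = -86$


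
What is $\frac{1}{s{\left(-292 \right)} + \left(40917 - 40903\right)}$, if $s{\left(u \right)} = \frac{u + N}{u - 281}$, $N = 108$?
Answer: $\frac{573}{8206} \approx 0.069827$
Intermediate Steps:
$s{\left(u \right)} = \frac{108 + u}{-281 + u}$ ($s{\left(u \right)} = \frac{u + 108}{u - 281} = \frac{108 + u}{-281 + u}$)
$\frac{1}{s{\left(-292 \right)} + \left(40917 - 40903\right)} = \frac{1}{\frac{108 - 292}{-281 - 292} + \left(40917 - 40903\right)} = \frac{1}{\frac{1}{-573} \left(-184\right) + \left(40917 - 40903\right)} = \frac{1}{\left(- \frac{1}{573}\right) \left(-184\right) + 14} = \frac{1}{\frac{184}{573} + 14} = \frac{1}{\frac{8206}{573}} = \frac{573}{8206}$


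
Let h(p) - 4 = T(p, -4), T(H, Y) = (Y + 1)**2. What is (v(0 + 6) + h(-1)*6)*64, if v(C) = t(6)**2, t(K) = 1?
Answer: 5056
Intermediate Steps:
T(H, Y) = (1 + Y)**2
h(p) = 13 (h(p) = 4 + (1 - 4)**2 = 4 + (-3)**2 = 4 + 9 = 13)
v(C) = 1 (v(C) = 1**2 = 1)
(v(0 + 6) + h(-1)*6)*64 = (1 + 13*6)*64 = (1 + 78)*64 = 79*64 = 5056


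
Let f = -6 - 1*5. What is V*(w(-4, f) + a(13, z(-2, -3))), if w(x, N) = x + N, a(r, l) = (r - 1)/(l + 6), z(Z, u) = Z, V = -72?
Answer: 864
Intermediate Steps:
f = -11 (f = -6 - 5 = -11)
a(r, l) = (-1 + r)/(6 + l)
w(x, N) = N + x
V*(w(-4, f) + a(13, z(-2, -3))) = -72*((-11 - 4) + (-1 + 13)/(6 - 2)) = -72*(-15 + 12/4) = -72*(-15 + (¼)*12) = -72*(-15 + 3) = -72*(-12) = 864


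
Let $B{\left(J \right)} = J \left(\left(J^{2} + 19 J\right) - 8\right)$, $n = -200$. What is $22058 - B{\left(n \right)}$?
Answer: $7260458$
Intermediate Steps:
$B{\left(J \right)} = J \left(-8 + J^{2} + 19 J\right)$
$22058 - B{\left(n \right)} = 22058 - - 200 \left(-8 + \left(-200\right)^{2} + 19 \left(-200\right)\right) = 22058 - - 200 \left(-8 + 40000 - 3800\right) = 22058 - \left(-200\right) 36192 = 22058 - -7238400 = 22058 + 7238400 = 7260458$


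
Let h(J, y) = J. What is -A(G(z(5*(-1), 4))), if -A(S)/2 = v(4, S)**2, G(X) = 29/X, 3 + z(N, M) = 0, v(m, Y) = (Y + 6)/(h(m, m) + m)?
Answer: 121/288 ≈ 0.42014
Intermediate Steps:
v(m, Y) = (6 + Y)/(2*m) (v(m, Y) = (Y + 6)/(m + m) = (6 + Y)/((2*m)) = (6 + Y)*(1/(2*m)) = (6 + Y)/(2*m))
z(N, M) = -3 (z(N, M) = -3 + 0 = -3)
A(S) = -2*(3/4 + S/8)**2 (A(S) = -2*(6 + S)**2/64 = -2*(3/4 + S/8)**2)
-A(G(z(5*(-1), 4))) = -(-1)*(6 + 29/(-3))**2/32 = -(-1)*(6 + 29*(-1/3))**2/32 = -(-1)*(6 - 29/3)**2/32 = -(-1)*(-11/3)**2/32 = -(-1)*121/(32*9) = -1*(-121/288) = 121/288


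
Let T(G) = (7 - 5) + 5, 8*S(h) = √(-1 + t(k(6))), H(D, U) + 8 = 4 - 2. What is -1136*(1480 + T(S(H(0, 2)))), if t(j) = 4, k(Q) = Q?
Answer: -1689232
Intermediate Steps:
H(D, U) = -6 (H(D, U) = -8 + (4 - 2) = -8 + 2 = -6)
S(h) = √3/8 (S(h) = √(-1 + 4)/8 = √3/8)
T(G) = 7 (T(G) = 2 + 5 = 7)
-1136*(1480 + T(S(H(0, 2)))) = -1136*(1480 + 7) = -1136*1487 = -1689232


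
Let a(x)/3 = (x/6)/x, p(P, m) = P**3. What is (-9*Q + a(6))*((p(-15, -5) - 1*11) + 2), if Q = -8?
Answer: -245340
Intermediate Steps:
a(x) = 1/2 (a(x) = 3*((x/6)/x) = 3*(1/6) = 1/2)
(-9*Q + a(6))*((p(-15, -5) - 1*11) + 2) = (-9*(-8) + 1/2)*(((-15)**3 - 1*11) + 2) = (72 + 1/2)*((-3375 - 11) + 2) = 145*(-3386 + 2)/2 = (145/2)*(-3384) = -245340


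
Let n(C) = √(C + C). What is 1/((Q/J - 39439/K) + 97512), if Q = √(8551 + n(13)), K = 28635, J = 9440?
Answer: 1/(2792216681/28635 + √(8551 + √26)/9440) ≈ 1.0255e-5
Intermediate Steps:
n(C) = √2*√C (n(C) = √(2*C) = √2*√C)
Q = √(8551 + √26) (Q = √(8551 + √2*√13) = √(8551 + √26) ≈ 92.499)
1/((Q/J - 39439/K) + 97512) = 1/((√(8551 + √26)/9440 - 39439/28635) + 97512) = 1/((-39439/28635 + √(8551 + √26)/9440) + 97512) = 1/(2792216681/28635 + √(8551 + √26)/9440)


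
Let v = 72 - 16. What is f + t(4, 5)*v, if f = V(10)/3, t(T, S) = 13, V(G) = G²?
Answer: 2284/3 ≈ 761.33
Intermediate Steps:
v = 56
f = 100/3 (f = 10²/3 = 100*(⅓) = 100/3 ≈ 33.333)
f + t(4, 5)*v = 100/3 + 13*56 = 100/3 + 728 = 2284/3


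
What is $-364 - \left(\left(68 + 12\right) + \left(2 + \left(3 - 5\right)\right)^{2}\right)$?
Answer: $-444$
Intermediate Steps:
$-364 - \left(\left(68 + 12\right) + \left(2 + \left(3 - 5\right)\right)^{2}\right) = -364 - \left(80 + \left(2 - 2\right)^{2}\right) = -364 - \left(80 + 0^{2}\right) = -364 - \left(80 + 0\right) = -364 - 80 = -444$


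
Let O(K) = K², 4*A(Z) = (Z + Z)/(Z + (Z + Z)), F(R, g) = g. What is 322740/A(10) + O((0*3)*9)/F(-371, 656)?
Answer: 1936440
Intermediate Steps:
A(Z) = ⅙ (A(Z) = ((Z + Z)/(Z + (Z + Z)))/4 = ((2*Z)/(Z + 2*Z))/4 = ((2*Z)/((3*Z)))/4 = ((2*Z)*(1/(3*Z)))/4 = (¼)*(⅔) = ⅙)
322740/A(10) + O((0*3)*9)/F(-371, 656) = 322740/(⅙) + ((0*3)*9)²/656 = 322740*6 + (0*9)²*(1/656) = 1936440 + 0²*(1/656) = 1936440 + 0*(1/656) = 1936440 + 0 = 1936440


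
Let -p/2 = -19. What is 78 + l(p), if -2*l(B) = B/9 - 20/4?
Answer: 1411/18 ≈ 78.389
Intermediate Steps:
p = 38 (p = -2*(-19) = 38)
l(B) = 5/2 - B/18 (l(B) = -(B/9 - 20/4)/2 = -(B*(⅑) - 20*¼)/2 = -(B/9 - 5)/2 = -(-5 + B/9)/2 = 5/2 - B/18)
78 + l(p) = 78 + (5/2 - 1/18*38) = 78 + (5/2 - 19/9) = 78 + 7/18 = 1411/18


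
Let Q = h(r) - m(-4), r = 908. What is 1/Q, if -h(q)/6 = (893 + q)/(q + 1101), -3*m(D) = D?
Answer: -6027/40454 ≈ -0.14898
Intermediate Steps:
m(D) = -D/3
h(q) = -6*(893 + q)/(1101 + q) (h(q) = -6*(893 + q)/(q + 1101) = -6*(893 + q)/(1101 + q))
Q = -40454/6027 (Q = 6*(-893 - 1*908)/(1101 + 908) - (-1)*(-4)/3 = 6*(-893 - 908)/2009 - 1*4/3 = 6*(1/2009)*(-1801) - 4/3 = -10806/2009 - 4/3 = -40454/6027 ≈ -6.7121)
1/Q = 1/(-40454/6027) = -6027/40454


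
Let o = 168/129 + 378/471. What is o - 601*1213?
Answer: -4921552553/6751 ≈ -7.2901e+5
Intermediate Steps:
o = 14210/6751 (o = 168*(1/129) + 378*(1/471) = 56/43 + 126/157 = 14210/6751 ≈ 2.1049)
o - 601*1213 = 14210/6751 - 601*1213 = 14210/6751 - 729013 = -4921552553/6751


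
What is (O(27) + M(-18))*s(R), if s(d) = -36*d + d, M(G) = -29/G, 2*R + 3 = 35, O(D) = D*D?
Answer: -3682280/9 ≈ -4.0914e+5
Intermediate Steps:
O(D) = D²
R = 16 (R = -3/2 + (½)*35 = -3/2 + 35/2 = 16)
s(d) = -35*d
(O(27) + M(-18))*s(R) = (27² - 29/(-18))*(-35*16) = (729 - 29*(-1/18))*(-560) = (729 + 29/18)*(-560) = (13151/18)*(-560) = -3682280/9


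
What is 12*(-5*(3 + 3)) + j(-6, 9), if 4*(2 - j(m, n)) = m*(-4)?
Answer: -364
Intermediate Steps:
j(m, n) = 2 + m (j(m, n) = 2 - m*(-4)/4 = 2 - (-1)*m = 2 + m)
12*(-5*(3 + 3)) + j(-6, 9) = 12*(-5*(3 + 3)) + (2 - 6) = 12*(-5*6) - 4 = 12*(-30) - 4 = -360 - 4 = -364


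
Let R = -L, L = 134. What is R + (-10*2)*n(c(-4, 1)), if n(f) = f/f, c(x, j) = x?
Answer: -154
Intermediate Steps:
n(f) = 1
R = -134 (R = -1*134 = -134)
R + (-10*2)*n(c(-4, 1)) = -134 - 10*2*1 = -134 - 20*1 = -134 - 20 = -154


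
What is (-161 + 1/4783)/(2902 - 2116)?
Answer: -385031/1879719 ≈ -0.20483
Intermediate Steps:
(-161 + 1/4783)/(2902 - 2116) = (-161 + 1/4783)/786 = -770062/4783*1/786 = -385031/1879719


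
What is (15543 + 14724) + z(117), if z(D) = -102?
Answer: 30165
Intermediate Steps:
(15543 + 14724) + z(117) = (15543 + 14724) - 102 = 30267 - 102 = 30165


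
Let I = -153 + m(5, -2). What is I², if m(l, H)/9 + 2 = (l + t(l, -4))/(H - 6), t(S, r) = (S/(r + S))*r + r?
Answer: 1432809/64 ≈ 22388.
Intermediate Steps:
t(S, r) = r + S*r/(S + r) (t(S, r) = (S/(S + r))*r + r = S*r/(S + r) + r = r + S*r/(S + r))
m(l, H) = -18 + 9*(l - 4*(-4 + 2*l)/(-4 + l))/(-6 + H) (m(l, H) = -18 + 9*((l - 4*(-4 + 2*l)/(l - 4))/(H - 6)) = -18 + 9*((l - 4*(-4 + 2*l)/(-4 + l))/(-6 + H)) = -18 + 9*(l - 4*(-4 + 2*l)/(-4 + l))/(-6 + H))
I = -1197/8 (I = -153 + 9*(16 - 8*5 - (-4 + 5)*(-12 - 1*5 + 2*(-2)))/((-6 - 2)*(-4 + 5)) = -153 + 9*(16 - 40 - 1*1*(-12 - 5 - 4))/(-8*1) = -153 + 9*(-⅛)*1*(16 - 40 - 1*1*(-21)) = -153 + 9*(-⅛)*1*(16 - 40 + 21) = -153 + 9*(-⅛)*1*(-3) = -153 + 27/8 = -1197/8 ≈ -149.63)
I² = (-1197/8)² = 1432809/64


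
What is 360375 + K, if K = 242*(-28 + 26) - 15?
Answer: 359876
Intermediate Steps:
K = -499 (K = 242*(-2) - 15 = -484 - 15 = -499)
360375 + K = 360375 - 499 = 359876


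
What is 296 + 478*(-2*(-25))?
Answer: 24196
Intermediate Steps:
296 + 478*(-2*(-25)) = 296 + 478*50 = 296 + 23900 = 24196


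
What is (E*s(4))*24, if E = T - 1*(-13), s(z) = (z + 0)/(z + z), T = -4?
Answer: 108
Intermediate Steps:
s(z) = ½ (s(z) = z/((2*z)) = z*(1/(2*z)) = ½)
E = 9 (E = -4 - 1*(-13) = -4 + 13 = 9)
(E*s(4))*24 = (9*(½))*24 = (9/2)*24 = 108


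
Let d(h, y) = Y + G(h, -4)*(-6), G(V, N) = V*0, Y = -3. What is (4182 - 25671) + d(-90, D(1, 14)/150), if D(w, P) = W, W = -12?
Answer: -21492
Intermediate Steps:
G(V, N) = 0
D(w, P) = -12
d(h, y) = -3 (d(h, y) = -3 + 0*(-6) = -3 + 0 = -3)
(4182 - 25671) + d(-90, D(1, 14)/150) = (4182 - 25671) - 3 = -21489 - 3 = -21492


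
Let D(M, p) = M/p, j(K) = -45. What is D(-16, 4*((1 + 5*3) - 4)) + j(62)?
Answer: -136/3 ≈ -45.333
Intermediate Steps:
D(-16, 4*((1 + 5*3) - 4)) + j(62) = -16*1/(4*((1 + 5*3) - 4)) - 45 = -16*1/(4*((1 + 15) - 4)) - 45 = -16*1/(4*(16 - 4)) - 45 = -16/(4*12) - 45 = -16/48 - 45 = -16*1/48 - 45 = -1/3 - 45 = -136/3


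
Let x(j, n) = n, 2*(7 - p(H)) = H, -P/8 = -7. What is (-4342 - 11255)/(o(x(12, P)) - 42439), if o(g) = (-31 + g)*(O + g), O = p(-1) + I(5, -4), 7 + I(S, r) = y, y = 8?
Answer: 31194/81653 ≈ 0.38203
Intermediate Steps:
I(S, r) = 1 (I(S, r) = -7 + 8 = 1)
P = 56 (P = -8*(-7) = 56)
p(H) = 7 - H/2
O = 17/2 (O = (7 - ½*(-1)) + 1 = (7 + ½) + 1 = 15/2 + 1 = 17/2 ≈ 8.5000)
o(g) = (-31 + g)*(17/2 + g)
(-4342 - 11255)/(o(x(12, P)) - 42439) = (-4342 - 11255)/((-527/2 + 56² - 45/2*56) - 42439) = -15597/((-527/2 + 3136 - 1260) - 42439) = -15597/(3225/2 - 42439) = -15597/(-81653/2) = -15597*(-2/81653) = 31194/81653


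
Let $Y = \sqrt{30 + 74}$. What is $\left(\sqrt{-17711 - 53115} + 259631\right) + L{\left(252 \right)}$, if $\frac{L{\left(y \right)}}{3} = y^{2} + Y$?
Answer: $450143 + 6 \sqrt{26} + i \sqrt{70826} \approx 4.5017 \cdot 10^{5} + 266.13 i$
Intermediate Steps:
$Y = 2 \sqrt{26}$ ($Y = \sqrt{104} = 2 \sqrt{26} \approx 10.198$)
$L{\left(y \right)} = 3 y^{2} + 6 \sqrt{26}$ ($L{\left(y \right)} = 3 \left(y^{2} + 2 \sqrt{26}\right) = 3 y^{2} + 6 \sqrt{26}$)
$\left(\sqrt{-17711 - 53115} + 259631\right) + L{\left(252 \right)} = \left(\sqrt{-17711 - 53115} + 259631\right) + \left(3 \cdot 252^{2} + 6 \sqrt{26}\right) = \left(\sqrt{-70826} + 259631\right) + \left(3 \cdot 63504 + 6 \sqrt{26}\right) = \left(i \sqrt{70826} + 259631\right) + \left(190512 + 6 \sqrt{26}\right) = \left(259631 + i \sqrt{70826}\right) + \left(190512 + 6 \sqrt{26}\right) = 450143 + 6 \sqrt{26} + i \sqrt{70826}$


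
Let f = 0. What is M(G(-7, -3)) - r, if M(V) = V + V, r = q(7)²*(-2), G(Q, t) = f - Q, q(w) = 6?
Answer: 86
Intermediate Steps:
G(Q, t) = -Q (G(Q, t) = 0 - Q = -Q)
r = -72 (r = 6²*(-2) = 36*(-2) = -72)
M(V) = 2*V
M(G(-7, -3)) - r = 2*(-1*(-7)) - 1*(-72) = 2*7 + 72 = 14 + 72 = 86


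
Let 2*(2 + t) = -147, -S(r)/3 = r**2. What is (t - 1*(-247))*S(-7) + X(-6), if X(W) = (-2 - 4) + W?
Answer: -50445/2 ≈ -25223.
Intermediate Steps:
S(r) = -3*r**2
t = -151/2 (t = -2 + (1/2)*(-147) = -2 - 147/2 = -151/2 ≈ -75.500)
X(W) = -6 + W
(t - 1*(-247))*S(-7) + X(-6) = (-151/2 - 1*(-247))*(-3*(-7)**2) + (-6 - 6) = (-151/2 + 247)*(-3*49) - 12 = (343/2)*(-147) - 12 = -50421/2 - 12 = -50445/2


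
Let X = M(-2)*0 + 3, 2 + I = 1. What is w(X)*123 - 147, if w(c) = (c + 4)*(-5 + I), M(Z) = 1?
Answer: -5313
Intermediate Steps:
I = -1 (I = -2 + 1 = -1)
X = 3 (X = 1*0 + 3 = 0 + 3 = 3)
w(c) = -24 - 6*c (w(c) = (c + 4)*(-5 - 1) = (4 + c)*(-6) = -24 - 6*c)
w(X)*123 - 147 = (-24 - 6*3)*123 - 147 = (-24 - 18)*123 - 147 = -42*123 - 147 = -5166 - 147 = -5313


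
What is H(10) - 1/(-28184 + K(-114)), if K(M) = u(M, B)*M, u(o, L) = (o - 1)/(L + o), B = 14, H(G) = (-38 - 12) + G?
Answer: -11326030/283151 ≈ -40.000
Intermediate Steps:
H(G) = -50 + G
u(o, L) = (-1 + o)/(L + o)
K(M) = M*(-1 + M)/(14 + M) (K(M) = ((-1 + M)/(14 + M))*M = M*(-1 + M)/(14 + M))
H(10) - 1/(-28184 + K(-114)) = (-50 + 10) - 1/(-28184 - 114*(-1 - 114)/(14 - 114)) = -40 - 1/(-28184 - 114*(-115)/(-100)) = -40 - 1/(-28184 - 114*(-1/100)*(-115)) = -40 - 1/(-28184 - 1311/10) = -40 - 1/(-283151/10) = -40 - 1*(-10/283151) = -40 + 10/283151 = -11326030/283151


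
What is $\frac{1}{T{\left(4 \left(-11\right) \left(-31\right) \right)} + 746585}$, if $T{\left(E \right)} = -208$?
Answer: $\frac{1}{746377} \approx 1.3398 \cdot 10^{-6}$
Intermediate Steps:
$\frac{1}{T{\left(4 \left(-11\right) \left(-31\right) \right)} + 746585} = \frac{1}{-208 + 746585} = \frac{1}{746377}$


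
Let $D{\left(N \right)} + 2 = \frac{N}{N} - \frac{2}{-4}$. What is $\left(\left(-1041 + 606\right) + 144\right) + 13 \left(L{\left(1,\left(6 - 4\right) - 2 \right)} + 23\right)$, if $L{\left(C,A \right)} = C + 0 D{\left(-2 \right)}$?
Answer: $21$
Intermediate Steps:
$D{\left(N \right)} = - \frac{1}{2}$ ($D{\left(N \right)} = -2 + \left(\frac{N}{N} - \frac{2}{-4}\right) = -2 + \left(1 - - \frac{1}{2}\right) = -2 + \left(1 + \frac{1}{2}\right) = -2 + \frac{3}{2} = - \frac{1}{2}$)
$L{\left(C,A \right)} = C$ ($L{\left(C,A \right)} = C + 0 \left(- \frac{1}{2}\right) = C + 0 = C$)
$\left(\left(-1041 + 606\right) + 144\right) + 13 \left(L{\left(1,\left(6 - 4\right) - 2 \right)} + 23\right) = \left(\left(-1041 + 606\right) + 144\right) + 13 \left(1 + 23\right) = \left(-435 + 144\right) + 13 \cdot 24 = -291 + 312 = 21$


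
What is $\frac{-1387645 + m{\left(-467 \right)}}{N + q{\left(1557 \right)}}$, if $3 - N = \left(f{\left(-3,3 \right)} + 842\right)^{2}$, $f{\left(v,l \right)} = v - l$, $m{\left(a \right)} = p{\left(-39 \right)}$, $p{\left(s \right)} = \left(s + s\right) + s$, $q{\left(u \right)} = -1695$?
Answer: $\frac{693881}{350294} \approx 1.9809$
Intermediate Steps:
$p{\left(s \right)} = 3 s$ ($p{\left(s \right)} = 2 s + s = 3 s$)
$m{\left(a \right)} = -117$ ($m{\left(a \right)} = 3 \left(-39\right) = -117$)
$N = -698893$ ($N = 3 - \left(\left(-3 - 3\right) + 842\right)^{2} = 3 - \left(-6 + 842\right)^{2} = 3 - 836^{2} = 3 - 698896 = -698893$)
$\frac{-1387645 + m{\left(-467 \right)}}{N + q{\left(1557 \right)}} = \frac{-1387645 - 117}{-698893 - 1695} = - \frac{1387762}{-700588} = \left(-1387762\right) \left(- \frac{1}{700588}\right) = \frac{693881}{350294}$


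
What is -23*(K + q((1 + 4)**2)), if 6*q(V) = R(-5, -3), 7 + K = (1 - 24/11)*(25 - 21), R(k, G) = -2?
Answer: 9154/33 ≈ 277.39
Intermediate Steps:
K = -129/11 (K = -7 + (1 - 24/11)*(25 - 21) = -7 + (1 - 24*1/11)*4 = -7 + (1 - 24/11)*4 = -7 - 13/11*4 = -7 - 52/11 = -129/11 ≈ -11.727)
q(V) = -1/3 (q(V) = (1/6)*(-2) = -1/3)
-23*(K + q((1 + 4)**2)) = -23*(-129/11 - 1/3) = -23*(-398/33) = 9154/33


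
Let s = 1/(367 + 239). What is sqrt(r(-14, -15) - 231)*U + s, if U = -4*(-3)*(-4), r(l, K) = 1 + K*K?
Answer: 1/606 - 48*I*sqrt(5) ≈ 0.0016502 - 107.33*I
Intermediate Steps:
r(l, K) = 1 + K**2
s = 1/606 ≈ 0.0016502
U = -48 (U = 12*(-4) = -48)
sqrt(r(-14, -15) - 231)*U + s = sqrt((1 + (-15)**2) - 231)*(-48) + 1/606 = sqrt((1 + 225) - 231)*(-48) + 1/606 = sqrt(226 - 231)*(-48) + 1/606 = sqrt(-5)*(-48) + 1/606 = (I*sqrt(5))*(-48) + 1/606 = -48*I*sqrt(5) + 1/606 = 1/606 - 48*I*sqrt(5)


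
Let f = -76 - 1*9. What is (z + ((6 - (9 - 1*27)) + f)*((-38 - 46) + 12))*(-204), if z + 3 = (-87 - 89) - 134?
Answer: -832116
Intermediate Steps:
f = -85 (f = -76 - 9 = -85)
z = -313 (z = -3 + ((-87 - 89) - 134) = -3 + (-176 - 134) = -3 - 310 = -313)
(z + ((6 - (9 - 1*27)) + f)*((-38 - 46) + 12))*(-204) = (-313 + ((6 - (9 - 1*27)) - 85)*((-38 - 46) + 12))*(-204) = (-313 + ((6 - (9 - 27)) - 85)*(-84 + 12))*(-204) = (-313 + ((6 - 1*(-18)) - 85)*(-72))*(-204) = (-313 + ((6 + 18) - 85)*(-72))*(-204) = (-313 + (24 - 85)*(-72))*(-204) = (-313 - 61*(-72))*(-204) = (-313 + 4392)*(-204) = 4079*(-204) = -832116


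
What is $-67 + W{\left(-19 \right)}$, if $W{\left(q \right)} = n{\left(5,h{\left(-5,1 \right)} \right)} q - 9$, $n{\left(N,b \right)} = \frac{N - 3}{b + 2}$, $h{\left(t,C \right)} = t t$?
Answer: $- \frac{2090}{27} \approx -77.407$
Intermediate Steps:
$h{\left(t,C \right)} = t^{2}$
$n{\left(N,b \right)} = \frac{-3 + N}{2 + b}$
$W{\left(q \right)} = -9 + \frac{2 q}{27}$ ($W{\left(q \right)} = \frac{-3 + 5}{2 + \left(-5\right)^{2}} q - 9 = \frac{1}{2 + 25} \cdot 2 q - 9 = \frac{1}{27} \cdot 2 q - 9 = \frac{2 q}{27} - 9 = -9 + \frac{2 q}{27}$)
$-67 + W{\left(-19 \right)} = -67 + \left(-9 + \frac{2}{27} \left(-19\right)\right) = -67 - \frac{281}{27} = - \frac{2090}{27}$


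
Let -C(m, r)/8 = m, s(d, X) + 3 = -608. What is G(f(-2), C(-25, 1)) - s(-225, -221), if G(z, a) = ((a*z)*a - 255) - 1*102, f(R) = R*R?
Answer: 160254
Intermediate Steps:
s(d, X) = -611 (s(d, X) = -3 - 608 = -611)
C(m, r) = -8*m
f(R) = R**2
G(z, a) = -357 + z*a**2 (G(z, a) = (z*a**2 - 255) - 102 = (-255 + z*a**2) - 102 = -357 + z*a**2)
G(f(-2), C(-25, 1)) - s(-225, -221) = (-357 + (-2)**2*(-8*(-25))**2) - 1*(-611) = (-357 + 4*200**2) + 611 = (-357 + 4*40000) + 611 = (-357 + 160000) + 611 = 159643 + 611 = 160254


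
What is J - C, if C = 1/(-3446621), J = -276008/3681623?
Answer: -951291287345/12689159145883 ≈ -0.074969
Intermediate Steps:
J = -276008/3681623 (J = -276008*1/3681623 = -276008/3681623 ≈ -0.074969)
C = -1/3446621 ≈ -2.9014e-7
J - C = -276008/3681623 - 1*(-1/3446621) = -276008/3681623 + 1/3446621 = -951291287345/12689159145883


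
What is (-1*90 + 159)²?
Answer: 4761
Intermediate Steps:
(-1*90 + 159)² = (-90 + 159)² = 69² = 4761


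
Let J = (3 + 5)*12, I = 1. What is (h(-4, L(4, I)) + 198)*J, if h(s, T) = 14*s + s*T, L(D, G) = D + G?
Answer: 11712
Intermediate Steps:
h(s, T) = 14*s + T*s
J = 96 (J = 8*12 = 96)
(h(-4, L(4, I)) + 198)*J = (-4*(14 + (4 + 1)) + 198)*96 = (-4*(14 + 5) + 198)*96 = (-4*19 + 198)*96 = (-76 + 198)*96 = 122*96 = 11712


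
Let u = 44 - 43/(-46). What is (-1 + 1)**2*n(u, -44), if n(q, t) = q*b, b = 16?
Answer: 0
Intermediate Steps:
u = 2067/46 (u = 44 - 43*(-1/46) = 44 + 43/46 = 2067/46 ≈ 44.935)
n(q, t) = 16*q (n(q, t) = q*16 = 16*q)
(-1 + 1)**2*n(u, -44) = (-1 + 1)**2*(16*(2067/46)) = 0**2*(16536/23) = 0*(16536/23) = 0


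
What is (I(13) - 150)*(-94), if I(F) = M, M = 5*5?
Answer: 11750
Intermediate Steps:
M = 25
I(F) = 25
(I(13) - 150)*(-94) = (25 - 150)*(-94) = -125*(-94) = 11750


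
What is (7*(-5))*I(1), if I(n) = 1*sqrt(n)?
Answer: -35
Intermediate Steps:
I(n) = sqrt(n)
(7*(-5))*I(1) = (7*(-5))*sqrt(1) = -35*1 = -35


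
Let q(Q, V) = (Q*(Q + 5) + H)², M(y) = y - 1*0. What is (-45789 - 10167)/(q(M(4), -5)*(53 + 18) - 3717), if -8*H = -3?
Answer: -1193728/1924821 ≈ -0.62018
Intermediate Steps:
H = 3/8 (H = -⅛*(-3) = 3/8 ≈ 0.37500)
M(y) = y (M(y) = y + 0 = y)
q(Q, V) = (3/8 + Q*(5 + Q))² (q(Q, V) = (Q*(Q + 5) + 3/8)² = (Q*(5 + Q) + 3/8)² = (3/8 + Q*(5 + Q))²)
(-45789 - 10167)/(q(M(4), -5)*(53 + 18) - 3717) = (-45789 - 10167)/(((3 + 8*4² + 40*4)²/64)*(53 + 18) - 3717) = -55956/(((3 + 8*16 + 160)²/64)*71 - 3717) = -55956/(((3 + 128 + 160)²/64)*71 - 3717) = -55956/(((1/64)*291²)*71 - 3717) = -55956/(((1/64)*84681)*71 - 3717) = -55956/((84681/64)*71 - 3717) = -55956/(6012351/64 - 3717) = -55956/5774463/64 = -55956*64/5774463 = -1193728/1924821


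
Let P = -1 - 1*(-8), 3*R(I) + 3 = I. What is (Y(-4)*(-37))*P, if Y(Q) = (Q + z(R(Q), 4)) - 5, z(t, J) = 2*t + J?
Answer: 7511/3 ≈ 2503.7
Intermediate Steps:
R(I) = -1 + I/3
z(t, J) = J + 2*t
Y(Q) = -3 + 5*Q/3 (Y(Q) = (Q + (4 + 2*(-1 + Q/3))) - 5 = (Q + (4 + (-2 + 2*Q/3))) - 5 = (Q + (2 + 2*Q/3)) - 5 = (2 + 5*Q/3) - 5 = -3 + 5*Q/3)
P = 7 (P = -1 + 8 = 7)
(Y(-4)*(-37))*P = ((-3 + (5/3)*(-4))*(-37))*7 = ((-3 - 20/3)*(-37))*7 = -29/3*(-37)*7 = (1073/3)*7 = 7511/3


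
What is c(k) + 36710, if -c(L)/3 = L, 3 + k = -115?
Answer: 37064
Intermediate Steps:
k = -118 (k = -3 - 115 = -118)
c(L) = -3*L
c(k) + 36710 = -3*(-118) + 36710 = 354 + 36710 = 37064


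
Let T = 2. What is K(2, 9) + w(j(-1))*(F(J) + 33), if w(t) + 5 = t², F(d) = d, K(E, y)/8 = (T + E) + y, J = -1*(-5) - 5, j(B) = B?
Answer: -28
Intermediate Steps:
J = 0 (J = 5 - 5 = 0)
K(E, y) = 16 + 8*E + 8*y (K(E, y) = 8*((2 + E) + y) = 8*(2 + E + y) = 16 + 8*E + 8*y)
w(t) = -5 + t²
K(2, 9) + w(j(-1))*(F(J) + 33) = (16 + 8*2 + 8*9) + (-5 + (-1)²)*(0 + 33) = (16 + 16 + 72) + (-5 + 1)*33 = 104 - 4*33 = 104 - 132 = -28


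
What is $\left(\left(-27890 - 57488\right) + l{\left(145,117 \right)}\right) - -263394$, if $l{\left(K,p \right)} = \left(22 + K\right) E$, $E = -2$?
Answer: $177682$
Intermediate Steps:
$l{\left(K,p \right)} = -44 - 2 K$ ($l{\left(K,p \right)} = \left(22 + K\right) \left(-2\right) = -44 - 2 K$)
$\left(\left(-27890 - 57488\right) + l{\left(145,117 \right)}\right) - -263394 = \left(\left(-27890 - 57488\right) - 334\right) - -263394 = \left(-85378 - 334\right) + 263394 = -85712 + 263394 = 177682$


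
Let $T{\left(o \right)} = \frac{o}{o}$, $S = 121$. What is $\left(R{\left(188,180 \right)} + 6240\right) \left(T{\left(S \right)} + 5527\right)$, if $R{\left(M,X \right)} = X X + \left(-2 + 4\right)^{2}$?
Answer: $213624032$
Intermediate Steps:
$R{\left(M,X \right)} = 4 + X^{2}$ ($R{\left(M,X \right)} = X^{2} + 2^{2} = X^{2} + 4 = 4 + X^{2}$)
$T{\left(o \right)} = 1$
$\left(R{\left(188,180 \right)} + 6240\right) \left(T{\left(S \right)} + 5527\right) = \left(\left(4 + 180^{2}\right) + 6240\right) \left(1 + 5527\right) = \left(\left(4 + 32400\right) + 6240\right) 5528 = \left(32404 + 6240\right) 5528 = 38644 \cdot 5528 = 213624032$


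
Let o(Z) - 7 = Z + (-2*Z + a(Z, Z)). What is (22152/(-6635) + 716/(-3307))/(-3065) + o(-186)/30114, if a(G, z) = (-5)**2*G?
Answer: -297393325216289/2025228577752450 ≈ -0.14684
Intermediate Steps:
a(G, z) = 25*G
o(Z) = 7 + 24*Z (o(Z) = 7 + (Z + (-2*Z + 25*Z)) = 7 + (Z + 23*Z) = 7 + 24*Z)
(22152/(-6635) + 716/(-3307))/(-3065) + o(-186)/30114 = (22152/(-6635) + 716/(-3307))/(-3065) + (7 + 24*(-186))/30114 = (22152*(-1/6635) + 716*(-1/3307))*(-1/3065) + (7 - 4464)*(1/30114) = (-22152/6635 - 716/3307)*(-1/3065) - 4457*1/30114 = -78007324/21941945*(-1/3065) - 4457/30114 = 78007324/67252061425 - 4457/30114 = -297393325216289/2025228577752450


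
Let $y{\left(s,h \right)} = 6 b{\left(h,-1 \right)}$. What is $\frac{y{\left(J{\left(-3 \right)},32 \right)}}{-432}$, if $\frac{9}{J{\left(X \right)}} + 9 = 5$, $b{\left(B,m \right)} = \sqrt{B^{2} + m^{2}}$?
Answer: $- \frac{5 \sqrt{41}}{72} \approx -0.44466$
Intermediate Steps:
$J{\left(X \right)} = - \frac{9}{4}$ ($J{\left(X \right)} = \frac{9}{-9 + 5} = \frac{9}{-4} = 9 \left(- \frac{1}{4}\right) = - \frac{9}{4}$)
$y{\left(s,h \right)} = 6 \sqrt{1 + h^{2}}$ ($y{\left(s,h \right)} = 6 \sqrt{h^{2} + \left(-1\right)^{2}} = 6 \sqrt{h^{2} + 1} = 6 \sqrt{1 + h^{2}}$)
$\frac{y{\left(J{\left(-3 \right)},32 \right)}}{-432} = \frac{6 \sqrt{1 + 32^{2}}}{-432} = 6 \sqrt{1 + 1024} \left(- \frac{1}{432}\right) = 6 \sqrt{1025} \left(- \frac{1}{432}\right) = 6 \cdot 5 \sqrt{41} \left(- \frac{1}{432}\right) = 30 \sqrt{41} \left(- \frac{1}{432}\right) = - \frac{5 \sqrt{41}}{72}$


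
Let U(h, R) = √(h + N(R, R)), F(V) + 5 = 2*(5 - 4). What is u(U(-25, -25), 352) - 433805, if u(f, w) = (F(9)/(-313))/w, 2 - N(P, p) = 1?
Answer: -47794899677/110176 ≈ -4.3381e+5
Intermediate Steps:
N(P, p) = 1 (N(P, p) = 2 - 1*1 = 2 - 1 = 1)
F(V) = -3 (F(V) = -5 + 2*(5 - 4) = -5 + 2*1 = -5 + 2 = -3)
U(h, R) = √(1 + h) (U(h, R) = √(h + 1) = √(1 + h))
u(f, w) = 3/(313*w) (u(f, w) = (-3/(-313))/w = (-3*(-1/313))/w = 3/(313*w))
u(U(-25, -25), 352) - 433805 = (3/313)/352 - 433805 = (3/313)*(1/352) - 433805 = 3/110176 - 433805 = -47794899677/110176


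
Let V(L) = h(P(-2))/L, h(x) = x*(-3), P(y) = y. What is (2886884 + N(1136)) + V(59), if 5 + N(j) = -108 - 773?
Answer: 170273888/59 ≈ 2.8860e+6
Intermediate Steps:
h(x) = -3*x
N(j) = -886 (N(j) = -5 + (-108 - 773) = -5 - 881 = -886)
V(L) = 6/L (V(L) = (-3*(-2))/L = 6/L)
(2886884 + N(1136)) + V(59) = (2886884 - 886) + 6/59 = 2885998 + 6*(1/59) = 2885998 + 6/59 = 170273888/59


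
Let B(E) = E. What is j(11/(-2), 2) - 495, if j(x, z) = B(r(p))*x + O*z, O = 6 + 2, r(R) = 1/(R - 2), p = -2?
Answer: -3821/8 ≈ -477.63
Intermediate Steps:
r(R) = 1/(-2 + R)
O = 8
j(x, z) = 8*z - x/4 (j(x, z) = x/(-2 - 2) + 8*z = x/(-4) + 8*z = -x/4 + 8*z = 8*z - x/4)
j(11/(-2), 2) - 495 = (8*2 - 11/(4*(-2))) - 495 = (16 - 11*(-1)/(4*2)) - 495 = (16 - ¼*(-11/2)) - 495 = (16 + 11/8) - 495 = 139/8 - 495 = -3821/8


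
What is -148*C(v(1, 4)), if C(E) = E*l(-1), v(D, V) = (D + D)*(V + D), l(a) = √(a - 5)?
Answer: -1480*I*√6 ≈ -3625.2*I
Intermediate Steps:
l(a) = √(-5 + a)
v(D, V) = 2*D*(D + V) (v(D, V) = (2*D)*(D + V) = 2*D*(D + V))
C(E) = I*E*√6 (C(E) = E*√(-5 - 1) = E*√(-6) = E*(I*√6) = I*E*√6)
-148*C(v(1, 4)) = -148*I*2*1*(1 + 4)*√6 = -148*I*2*1*5*√6 = -148*I*10*√6 = -1480*I*√6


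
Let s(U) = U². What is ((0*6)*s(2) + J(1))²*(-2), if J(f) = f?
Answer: -2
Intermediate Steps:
((0*6)*s(2) + J(1))²*(-2) = ((0*6)*2² + 1)²*(-2) = (0*4 + 1)²*(-2) = (0 + 1)²*(-2) = 1²*(-2) = 1*(-2) = -2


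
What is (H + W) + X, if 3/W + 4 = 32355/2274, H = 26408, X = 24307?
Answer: 393195669/7753 ≈ 50715.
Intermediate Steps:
W = 2274/7753 (W = 3/(-4 + 32355/2274) = 3/(-4 + 32355*(1/2274)) = 3/(-4 + 10785/758) = 3/(7753/758) = 3*(758/7753) = 2274/7753 ≈ 0.29331)
(H + W) + X = (26408 + 2274/7753) + 24307 = 204743498/7753 + 24307 = 393195669/7753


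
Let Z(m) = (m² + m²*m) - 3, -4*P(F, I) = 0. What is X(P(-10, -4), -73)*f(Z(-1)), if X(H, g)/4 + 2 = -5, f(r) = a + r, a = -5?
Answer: 224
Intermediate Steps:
P(F, I) = 0 (P(F, I) = -¼*0 = 0)
Z(m) = -3 + m² + m³ (Z(m) = (m² + m³) - 3 = -3 + m² + m³)
f(r) = -5 + r
X(H, g) = -28 (X(H, g) = -8 + 4*(-5) = -8 - 20 = -28)
X(P(-10, -4), -73)*f(Z(-1)) = -28*(-5 + (-3 + (-1)² + (-1)³)) = -28*(-5 + (-3 + 1 - 1)) = -28*(-5 - 3) = -28*(-8) = 224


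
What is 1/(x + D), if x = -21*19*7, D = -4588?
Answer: -1/7381 ≈ -0.00013548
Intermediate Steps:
x = -2793 (x = -399*7 = -2793)
1/(x + D) = 1/(-2793 - 4588) = 1/(-7381) = -1/7381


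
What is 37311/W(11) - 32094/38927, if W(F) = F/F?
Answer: 1452373203/38927 ≈ 37310.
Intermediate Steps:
W(F) = 1
37311/W(11) - 32094/38927 = 37311/1 - 32094/38927 = 37311*1 - 32094*1/38927 = 37311 - 32094/38927 = 1452373203/38927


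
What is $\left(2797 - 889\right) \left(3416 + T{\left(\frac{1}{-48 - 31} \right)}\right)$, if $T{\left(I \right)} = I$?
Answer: $\frac{514898604}{79} \approx 6.5177 \cdot 10^{6}$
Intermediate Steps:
$\left(2797 - 889\right) \left(3416 + T{\left(\frac{1}{-48 - 31} \right)}\right) = \left(2797 - 889\right) \left(3416 + \frac{1}{-48 - 31}\right) = \left(2797 + \left(-2452 + 1563\right)\right) \left(3416 + \frac{1}{-79}\right) = \left(2797 - 889\right) \left(3416 - \frac{1}{79}\right) = 1908 \cdot \frac{269863}{79} = \frac{514898604}{79}$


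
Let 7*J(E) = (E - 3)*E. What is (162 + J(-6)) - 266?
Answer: -674/7 ≈ -96.286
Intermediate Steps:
J(E) = E*(-3 + E)/7 (J(E) = ((E - 3)*E)/7 = ((-3 + E)*E)/7 = (E*(-3 + E))/7 = E*(-3 + E)/7)
(162 + J(-6)) - 266 = (162 + (1/7)*(-6)*(-3 - 6)) - 266 = (162 + (1/7)*(-6)*(-9)) - 266 = (162 + 54/7) - 266 = 1188/7 - 266 = -674/7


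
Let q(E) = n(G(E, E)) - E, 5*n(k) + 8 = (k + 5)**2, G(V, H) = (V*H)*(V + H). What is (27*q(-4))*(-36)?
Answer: -14717052/5 ≈ -2.9434e+6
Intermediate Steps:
G(V, H) = H*V*(H + V) (G(V, H) = (H*V)*(H + V) = H*V*(H + V))
n(k) = -8/5 + (5 + k)**2/5 (n(k) = -8/5 + (k + 5)**2/5 = -8/5 + (5 + k)**2/5)
q(E) = -8/5 - E + (5 + 2*E**3)**2/5 (q(E) = (-8/5 + (5 + E*E*(E + E))**2/5) - E = (-8/5 + (5 + E*E*(2*E))**2/5) - E = (-8/5 + (5 + 2*E**3)**2/5) - E = -8/5 - E + (5 + 2*E**3)**2/5)
(27*q(-4))*(-36) = (27*(-8/5 - 1*(-4) + (5 + 2*(-4)**3)**2/5))*(-36) = (27*(-8/5 + 4 + (5 + 2*(-64))**2/5))*(-36) = (27*(-8/5 + 4 + (5 - 128)**2/5))*(-36) = (27*(-8/5 + 4 + (1/5)*(-123)**2))*(-36) = (27*(-8/5 + 4 + (1/5)*15129))*(-36) = (27*(-8/5 + 4 + 15129/5))*(-36) = (27*(15141/5))*(-36) = (408807/5)*(-36) = -14717052/5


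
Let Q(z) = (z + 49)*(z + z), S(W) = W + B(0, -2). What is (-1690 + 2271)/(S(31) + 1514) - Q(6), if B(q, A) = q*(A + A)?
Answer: -1019119/1545 ≈ -659.62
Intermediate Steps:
B(q, A) = 2*A*q (B(q, A) = q*(2*A) = 2*A*q)
S(W) = W (S(W) = W + 2*(-2)*0 = W + 0 = W)
Q(z) = 2*z*(49 + z) (Q(z) = (49 + z)*(2*z) = 2*z*(49 + z))
(-1690 + 2271)/(S(31) + 1514) - Q(6) = (-1690 + 2271)/(31 + 1514) - 2*6*(49 + 6) = 581/1545 - 2*6*55 = 581*(1/1545) - 1*660 = 581/1545 - 660 = -1019119/1545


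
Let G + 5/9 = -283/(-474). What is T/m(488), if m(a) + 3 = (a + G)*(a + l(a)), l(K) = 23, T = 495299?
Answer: 704315178/354627179 ≈ 1.9861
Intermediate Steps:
G = 59/1422 (G = -5/9 - 283/(-474) = -5/9 - 283*(-1/474) = -5/9 + 283/474 = 59/1422 ≈ 0.041491)
m(a) = -3 + (23 + a)*(59/1422 + a) (m(a) = -3 + (a + 59/1422)*(a + 23) = -3 + (59/1422 + a)*(23 + a) = -3 + (23 + a)*(59/1422 + a))
T/m(488) = 495299/(-2909/1422 + 488**2 + (32765/1422)*488) = 495299/(-2909/1422 + 238144 + 7994660/711) = 495299/(354627179/1422) = 495299*(1422/354627179) = 704315178/354627179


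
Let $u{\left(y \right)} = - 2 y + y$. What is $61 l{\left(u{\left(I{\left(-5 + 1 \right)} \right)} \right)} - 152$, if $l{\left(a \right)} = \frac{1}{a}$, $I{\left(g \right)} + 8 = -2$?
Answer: $- \frac{1459}{10} \approx -145.9$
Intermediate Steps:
$I{\left(g \right)} = -10$ ($I{\left(g \right)} = -8 - 2 = -10$)
$u{\left(y \right)} = - y$
$61 l{\left(u{\left(I{\left(-5 + 1 \right)} \right)} \right)} - 152 = \frac{61}{\left(-1\right) \left(-10\right)} - 152 = \frac{61}{10} - 152 = - \frac{1459}{10}$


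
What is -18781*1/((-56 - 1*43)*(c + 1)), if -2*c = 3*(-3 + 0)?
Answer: 37562/1089 ≈ 34.492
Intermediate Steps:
c = 9/2 (c = -3*(-3 + 0)/2 = -3*(-3)/2 = -1/2*(-9) = 9/2 ≈ 4.5000)
-18781*1/((-56 - 1*43)*(c + 1)) = -18781*1/((-56 - 1*43)*(9/2 + 1)) = -18781*2/(11*(-56 - 43)) = -18781/((11/2)*(-99)) = -18781/(-1089/2) = -18781*(-2/1089) = 37562/1089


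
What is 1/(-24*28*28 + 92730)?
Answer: 1/73914 ≈ 1.3529e-5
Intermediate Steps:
1/(-24*28*28 + 92730) = 1/(-672*28 + 92730) = 1/(-18816 + 92730) = 1/73914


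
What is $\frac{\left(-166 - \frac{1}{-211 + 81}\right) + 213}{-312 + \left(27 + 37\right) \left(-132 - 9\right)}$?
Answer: $- \frac{2037}{404560} \approx -0.0050351$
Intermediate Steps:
$\frac{\left(-166 - \frac{1}{-211 + 81}\right) + 213}{-312 + \left(27 + 37\right) \left(-132 - 9\right)} = \frac{\left(-166 - \frac{1}{-130}\right) + 213}{-312 + 64 \left(-141\right)} = \frac{\left(-166 - - \frac{1}{130}\right) + 213}{-312 - 9024} = \frac{\left(-166 + \frac{1}{130}\right) + 213}{-9336} = \left(- \frac{21579}{130} + 213\right) \left(- \frac{1}{9336}\right) = \frac{6111}{130} \left(- \frac{1}{9336}\right) = - \frac{2037}{404560}$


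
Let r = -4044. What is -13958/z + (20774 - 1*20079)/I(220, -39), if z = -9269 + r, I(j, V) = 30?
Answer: 1934255/79878 ≈ 24.215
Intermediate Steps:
z = -13313 (z = -9269 - 4044 = -13313)
-13958/z + (20774 - 1*20079)/I(220, -39) = -13958/(-13313) + (20774 - 1*20079)/30 = -13958*(-1/13313) + (20774 - 20079)*(1/30) = 13958/13313 + 695*(1/30) = 13958/13313 + 139/6 = 1934255/79878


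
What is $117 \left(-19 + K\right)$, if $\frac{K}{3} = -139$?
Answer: $-51012$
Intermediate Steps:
$K = -417$ ($K = 3 \left(-139\right) = -417$)
$117 \left(-19 + K\right) = 117 \left(-19 - 417\right) = 117 \left(-436\right) = -51012$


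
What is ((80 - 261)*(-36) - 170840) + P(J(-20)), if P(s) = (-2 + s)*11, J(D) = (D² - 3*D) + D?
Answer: -159506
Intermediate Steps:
J(D) = D² - 2*D
P(s) = -22 + 11*s
((80 - 261)*(-36) - 170840) + P(J(-20)) = ((80 - 261)*(-36) - 170840) + (-22 + 11*(-20*(-2 - 20))) = (-181*(-36) - 170840) + (-22 + 11*(-20*(-22))) = (6516 - 170840) + (-22 + 11*440) = -164324 + (-22 + 4840) = -164324 + 4818 = -159506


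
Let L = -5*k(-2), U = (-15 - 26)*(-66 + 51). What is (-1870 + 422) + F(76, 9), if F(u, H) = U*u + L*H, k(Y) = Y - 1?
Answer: 45427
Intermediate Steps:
k(Y) = -1 + Y
U = 615 (U = -41*(-15) = 615)
L = 15 (L = -5*(-1 - 2) = -5*(-3) = 15)
F(u, H) = 15*H + 615*u (F(u, H) = 615*u + 15*H = 15*H + 615*u)
(-1870 + 422) + F(76, 9) = (-1870 + 422) + (15*9 + 615*76) = -1448 + (135 + 46740) = -1448 + 46875 = 45427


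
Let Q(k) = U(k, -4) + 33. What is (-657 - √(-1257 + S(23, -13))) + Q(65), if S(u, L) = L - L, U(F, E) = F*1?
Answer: -559 - I*√1257 ≈ -559.0 - 35.454*I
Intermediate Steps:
U(F, E) = F
S(u, L) = 0
Q(k) = 33 + k (Q(k) = k + 33 = 33 + k)
(-657 - √(-1257 + S(23, -13))) + Q(65) = (-657 - √(-1257 + 0)) + (33 + 65) = (-657 - √(-1257)) + 98 = (-657 - I*√1257) + 98 = -559 - I*√1257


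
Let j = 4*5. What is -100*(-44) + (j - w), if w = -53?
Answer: 4473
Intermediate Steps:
j = 20
-100*(-44) + (j - w) = -100*(-44) + (20 - 1*(-53)) = 4400 + (20 + 53) = 4400 + 73 = 4473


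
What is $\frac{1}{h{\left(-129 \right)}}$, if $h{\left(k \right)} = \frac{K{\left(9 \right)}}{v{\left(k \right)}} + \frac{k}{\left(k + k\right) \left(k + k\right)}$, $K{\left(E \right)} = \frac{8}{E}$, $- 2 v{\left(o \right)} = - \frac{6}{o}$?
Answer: $- \frac{1548}{59171} \approx -0.026161$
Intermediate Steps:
$v{\left(o \right)} = \frac{3}{o}$ ($v{\left(o \right)} = - \frac{\left(-6\right) \frac{1}{o}}{2} = \frac{3}{o}$)
$h{\left(k \right)} = \frac{1}{4 k} + \frac{8 k}{27}$ ($h{\left(k \right)} = \frac{8 \cdot \frac{1}{9}}{3 \frac{1}{k}} + \frac{k}{\left(k + k\right) \left(k + k\right)} = 8 \cdot \frac{1}{9} \frac{k}{3} + \frac{k}{2 k 2 k} = \frac{8 \frac{k}{3}}{9} + \frac{k}{4 k^{2}} = \frac{8 k}{27} + k \frac{1}{4 k^{2}} = \frac{8 k}{27} + \frac{1}{4 k} = \frac{1}{4 k} + \frac{8 k}{27}$)
$\frac{1}{h{\left(-129 \right)}} = \frac{1}{\frac{1}{108} \frac{1}{-129} \left(27 + 32 \left(-129\right)^{2}\right)} = \frac{1}{\frac{1}{108} \left(- \frac{1}{129}\right) \left(27 + 32 \cdot 16641\right)} = \frac{1}{\frac{1}{108} \left(- \frac{1}{129}\right) \left(27 + 532512\right)} = \frac{1}{\frac{1}{108} \left(- \frac{1}{129}\right) 532539} = \frac{1}{- \frac{59171}{1548}} = - \frac{1548}{59171}$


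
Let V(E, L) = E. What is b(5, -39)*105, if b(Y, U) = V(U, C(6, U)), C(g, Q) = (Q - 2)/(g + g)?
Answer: -4095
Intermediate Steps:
C(g, Q) = (-2 + Q)/(2*g) (C(g, Q) = (-2 + Q)/((2*g)) = (-2 + Q)*(1/(2*g)) = (-2 + Q)/(2*g))
b(Y, U) = U
b(5, -39)*105 = -39*105 = -4095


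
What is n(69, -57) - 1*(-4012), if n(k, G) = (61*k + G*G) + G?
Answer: 11413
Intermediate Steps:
n(k, G) = G + G**2 + 61*k (n(k, G) = (61*k + G**2) + G = (G**2 + 61*k) + G = G + G**2 + 61*k)
n(69, -57) - 1*(-4012) = (-57 + (-57)**2 + 61*69) - 1*(-4012) = (-57 + 3249 + 4209) + 4012 = 7401 + 4012 = 11413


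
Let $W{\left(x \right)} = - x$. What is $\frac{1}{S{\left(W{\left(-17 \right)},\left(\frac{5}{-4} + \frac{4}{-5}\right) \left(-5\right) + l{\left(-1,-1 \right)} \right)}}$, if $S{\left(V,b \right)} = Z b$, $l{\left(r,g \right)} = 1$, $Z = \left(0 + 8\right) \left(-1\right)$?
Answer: $- \frac{1}{90} \approx -0.011111$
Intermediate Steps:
$Z = -8$ ($Z = 8 \left(-1\right) = -8$)
$S{\left(V,b \right)} = - 8 b$
$\frac{1}{S{\left(W{\left(-17 \right)},\left(\frac{5}{-4} + \frac{4}{-5}\right) \left(-5\right) + l{\left(-1,-1 \right)} \right)}} = \frac{1}{\left(-8\right) \left(\left(\frac{5}{-4} + \frac{4}{-5}\right) \left(-5\right) + 1\right)} = \frac{1}{\left(-8\right) \left(\left(5 \left(- \frac{1}{4}\right) + 4 \left(- \frac{1}{5}\right)\right) \left(-5\right) + 1\right)} = \frac{1}{\left(-8\right) \left(\left(- \frac{5}{4} - \frac{4}{5}\right) \left(-5\right) + 1\right)} = \frac{1}{\left(-8\right) \left(\left(- \frac{41}{20}\right) \left(-5\right) + 1\right)} = \frac{1}{\left(-8\right) \left(\frac{41}{4} + 1\right)} = \frac{1}{\left(-8\right) \frac{45}{4}} = \frac{1}{-90} = - \frac{1}{90}$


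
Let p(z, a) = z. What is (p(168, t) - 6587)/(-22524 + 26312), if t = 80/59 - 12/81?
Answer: -6419/3788 ≈ -1.6946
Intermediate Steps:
t = 1924/1593 (t = 80*(1/59) - 12*1/81 = 80/59 - 4/27 = 1924/1593 ≈ 1.2078)
(p(168, t) - 6587)/(-22524 + 26312) = (168 - 6587)/(-22524 + 26312) = -6419/3788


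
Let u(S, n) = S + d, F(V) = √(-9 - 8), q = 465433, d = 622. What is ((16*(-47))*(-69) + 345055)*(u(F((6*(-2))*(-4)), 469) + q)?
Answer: 184997269865 + 396943*I*√17 ≈ 1.85e+11 + 1.6366e+6*I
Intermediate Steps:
F(V) = I*√17 (F(V) = √(-17) = I*√17)
u(S, n) = 622 + S (u(S, n) = S + 622 = 622 + S)
((16*(-47))*(-69) + 345055)*(u(F((6*(-2))*(-4)), 469) + q) = ((16*(-47))*(-69) + 345055)*((622 + I*√17) + 465433) = (-752*(-69) + 345055)*(466055 + I*√17) = (51888 + 345055)*(466055 + I*√17) = 396943*(466055 + I*√17) = 184997269865 + 396943*I*√17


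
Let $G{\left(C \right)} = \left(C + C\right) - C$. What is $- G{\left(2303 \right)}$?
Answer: $-2303$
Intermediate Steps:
$G{\left(C \right)} = C$ ($G{\left(C \right)} = 2 C - C = C$)
$- G{\left(2303 \right)} = \left(-1\right) 2303 = -2303$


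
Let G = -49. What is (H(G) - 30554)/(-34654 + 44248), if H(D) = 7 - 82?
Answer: -30629/9594 ≈ -3.1925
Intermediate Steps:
H(D) = -75
(H(G) - 30554)/(-34654 + 44248) = (-75 - 30554)/(-34654 + 44248) = -30629/9594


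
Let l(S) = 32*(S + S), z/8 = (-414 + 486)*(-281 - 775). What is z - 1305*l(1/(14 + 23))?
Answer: -22588992/37 ≈ -6.1051e+5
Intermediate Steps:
z = -608256 (z = 8*((-414 + 486)*(-281 - 775)) = 8*(72*(-1056)) = 8*(-76032) = -608256)
l(S) = 64*S (l(S) = 32*(2*S) = 64*S)
z - 1305*l(1/(14 + 23)) = -608256 - 83520/(14 + 23) = -608256 - 83520/37 = -22588992/37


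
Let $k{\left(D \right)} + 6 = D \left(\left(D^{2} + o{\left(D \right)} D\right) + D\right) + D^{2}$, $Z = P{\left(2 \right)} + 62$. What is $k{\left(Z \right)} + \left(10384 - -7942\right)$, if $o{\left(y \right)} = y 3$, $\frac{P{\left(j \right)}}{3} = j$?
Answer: $1285296$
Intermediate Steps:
$P{\left(j \right)} = 3 j$
$o{\left(y \right)} = 3 y$
$Z = 68$ ($Z = 3 \cdot 2 + 62 = 6 + 62 = 68$)
$k{\left(D \right)} = -6 + D^{2} + D \left(D + 4 D^{2}\right)$ ($k{\left(D \right)} = -6 + \left(D \left(\left(D^{2} + 3 D D\right) + D\right) + D^{2}\right) = -6 + \left(D \left(\left(D^{2} + 3 D^{2}\right) + D\right) + D^{2}\right) = -6 + \left(D \left(4 D^{2} + D\right) + D^{2}\right) = -6 + \left(D \left(D + 4 D^{2}\right) + D^{2}\right) = -6 + \left(D^{2} + D \left(D + 4 D^{2}\right)\right) = -6 + D^{2} + D \left(D + 4 D^{2}\right)$)
$k{\left(Z \right)} + \left(10384 - -7942\right) = \left(-6 + 2 \cdot 68^{2} + 4 \cdot 68^{3}\right) + \left(10384 - -7942\right) = \left(-6 + 2 \cdot 4624 + 4 \cdot 314432\right) + \left(10384 + 7942\right) = \left(-6 + 9248 + 1257728\right) + 18326 = 1266970 + 18326 = 1285296$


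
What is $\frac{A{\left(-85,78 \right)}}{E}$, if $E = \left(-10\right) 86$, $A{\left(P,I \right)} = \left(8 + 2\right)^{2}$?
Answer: $- \frac{5}{43} \approx -0.11628$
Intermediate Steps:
$A{\left(P,I \right)} = 100$ ($A{\left(P,I \right)} = 10^{2} = 100$)
$E = -860$
$\frac{A{\left(-85,78 \right)}}{E} = \frac{100}{-860} = 100 \left(- \frac{1}{860}\right) = - \frac{5}{43}$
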